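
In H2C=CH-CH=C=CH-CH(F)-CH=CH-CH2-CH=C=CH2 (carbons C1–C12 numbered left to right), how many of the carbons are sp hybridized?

2

C1: sp2
C2: sp2
C3: sp2
C4: sp ✓
C5: sp2
C6: sp3
C7: sp2
C8: sp2
C9: sp3
C10: sp2
C11: sp ✓
C12: sp2
C4, C11 → 2 sp carbons.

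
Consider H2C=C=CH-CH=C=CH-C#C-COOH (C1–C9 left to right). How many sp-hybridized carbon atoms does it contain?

C1: sp2
C2: sp ✓
C3: sp2
C4: sp2
C5: sp ✓
C6: sp2
C7: sp ✓
C8: sp ✓
C9: sp2
C2, C5, C7, C8 → 4 sp carbons.

4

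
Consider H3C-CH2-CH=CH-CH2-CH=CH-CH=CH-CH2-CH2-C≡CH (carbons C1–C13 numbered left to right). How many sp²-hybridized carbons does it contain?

C1: sp3
C2: sp3
C3: sp2 ✓
C4: sp2 ✓
C5: sp3
C6: sp2 ✓
C7: sp2 ✓
C8: sp2 ✓
C9: sp2 ✓
C10: sp3
C11: sp3
C12: sp
C13: sp
C3, C4, C6, C7, C8, C9 → 6 sp2 carbons.

6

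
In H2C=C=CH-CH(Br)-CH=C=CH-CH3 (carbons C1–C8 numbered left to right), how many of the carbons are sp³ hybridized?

2

C1: sp2
C2: sp
C3: sp2
C4: sp3 ✓
C5: sp2
C6: sp
C7: sp2
C8: sp3 ✓
C4, C8 → 2 sp3 carbons.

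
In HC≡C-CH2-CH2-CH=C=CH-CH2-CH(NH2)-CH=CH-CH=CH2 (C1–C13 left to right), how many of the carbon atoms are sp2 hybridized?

C1: sp
C2: sp
C3: sp3
C4: sp3
C5: sp2 ✓
C6: sp
C7: sp2 ✓
C8: sp3
C9: sp3
C10: sp2 ✓
C11: sp2 ✓
C12: sp2 ✓
C13: sp2 ✓
C5, C7, C10, C11, C12, C13 → 6 sp2 carbons.

6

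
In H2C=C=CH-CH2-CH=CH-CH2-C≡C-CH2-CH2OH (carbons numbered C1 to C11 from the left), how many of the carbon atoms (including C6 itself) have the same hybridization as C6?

C6 is sp2 (one π bond).
C1: sp2 ✓
C2: sp
C3: sp2 ✓
C4: sp3
C5: sp2 ✓
C6: sp2 ✓
C7: sp3
C8: sp
C9: sp
C10: sp3
C11: sp3
4 carbons are sp2.

4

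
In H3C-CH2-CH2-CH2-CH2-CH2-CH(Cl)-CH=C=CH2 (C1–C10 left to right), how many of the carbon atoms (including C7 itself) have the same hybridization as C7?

C7 is sp3 (only σ bonds).
C1: sp3 ✓
C2: sp3 ✓
C3: sp3 ✓
C4: sp3 ✓
C5: sp3 ✓
C6: sp3 ✓
C7: sp3 ✓
C8: sp2
C9: sp
C10: sp2
7 carbons are sp3.

7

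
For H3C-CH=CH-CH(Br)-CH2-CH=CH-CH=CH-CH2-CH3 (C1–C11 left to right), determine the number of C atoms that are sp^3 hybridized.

5

C1: sp3 ✓
C2: sp2
C3: sp2
C4: sp3 ✓
C5: sp3 ✓
C6: sp2
C7: sp2
C8: sp2
C9: sp2
C10: sp3 ✓
C11: sp3 ✓
C1, C4, C5, C10, C11 → 5 sp3 carbons.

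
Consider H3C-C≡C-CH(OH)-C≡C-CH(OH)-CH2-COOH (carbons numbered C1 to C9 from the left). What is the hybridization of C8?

C8 has 4 σ bonds: steric number 4 → sp3.

sp3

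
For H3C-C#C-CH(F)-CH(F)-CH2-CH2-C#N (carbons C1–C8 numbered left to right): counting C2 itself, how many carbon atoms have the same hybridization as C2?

C2 is sp (two π bonds).
C1: sp3
C2: sp ✓
C3: sp ✓
C4: sp3
C5: sp3
C6: sp3
C7: sp3
C8: sp ✓
3 carbons are sp.

3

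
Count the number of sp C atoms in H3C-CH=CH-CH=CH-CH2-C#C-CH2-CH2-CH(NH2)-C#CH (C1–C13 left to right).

4

C1: sp3
C2: sp2
C3: sp2
C4: sp2
C5: sp2
C6: sp3
C7: sp ✓
C8: sp ✓
C9: sp3
C10: sp3
C11: sp3
C12: sp ✓
C13: sp ✓
C7, C8, C12, C13 → 4 sp carbons.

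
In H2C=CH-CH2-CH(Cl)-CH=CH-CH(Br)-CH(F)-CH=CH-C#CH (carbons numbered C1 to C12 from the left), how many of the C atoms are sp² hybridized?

6

C1: sp2 ✓
C2: sp2 ✓
C3: sp3
C4: sp3
C5: sp2 ✓
C6: sp2 ✓
C7: sp3
C8: sp3
C9: sp2 ✓
C10: sp2 ✓
C11: sp
C12: sp
C1, C2, C5, C6, C9, C10 → 6 sp2 carbons.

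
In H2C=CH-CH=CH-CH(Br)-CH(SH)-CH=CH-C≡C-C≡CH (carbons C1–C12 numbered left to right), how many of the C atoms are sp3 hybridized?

2

C1: sp2
C2: sp2
C3: sp2
C4: sp2
C5: sp3 ✓
C6: sp3 ✓
C7: sp2
C8: sp2
C9: sp
C10: sp
C11: sp
C12: sp
C5, C6 → 2 sp3 carbons.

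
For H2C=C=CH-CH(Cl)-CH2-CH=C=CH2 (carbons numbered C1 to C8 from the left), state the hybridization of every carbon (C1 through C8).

C1 sp2, C2 sp, C3 sp2, C4 sp3, C5 sp3, C6 sp2, C7 sp, C8 sp2

C1 has 3 σ bonds, plus one π bond: steric number 3 → sp2.
C2 is sp: 2 σ bonds, plus two π bonds, 2 electron-density regions.
C3: 3 σ bonds, plus one π bond — 3 electron domains, sp2.
C4 (4 σ bonds) has steric number 4: sp3.
C5 — 4 σ bonds. Steric number 4, so sp3.
C6: 3 σ bonds, plus one π bond — 3 electron domains, sp2.
C7 has 2 σ bonds, plus two π bonds: steric number 2 → sp.
C8: 3 σ bonds, plus one π bond; 3 regions of electron density → sp2.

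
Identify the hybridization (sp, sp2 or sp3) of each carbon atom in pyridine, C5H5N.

Each carbon atom (3 σ bonds, plus one π bond) has steric number 3: sp2.

sp²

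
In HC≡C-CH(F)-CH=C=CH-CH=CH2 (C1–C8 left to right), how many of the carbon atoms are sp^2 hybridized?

C1: sp
C2: sp
C3: sp3
C4: sp2 ✓
C5: sp
C6: sp2 ✓
C7: sp2 ✓
C8: sp2 ✓
C4, C6, C7, C8 → 4 sp2 carbons.

4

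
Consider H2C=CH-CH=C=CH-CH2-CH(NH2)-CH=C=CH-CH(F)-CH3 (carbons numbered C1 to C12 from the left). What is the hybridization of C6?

sp3

C6 (4 σ bonds) has steric number 4: sp3.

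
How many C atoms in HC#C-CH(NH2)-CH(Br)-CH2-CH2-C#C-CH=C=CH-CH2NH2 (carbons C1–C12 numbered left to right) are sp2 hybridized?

2

C1: sp
C2: sp
C3: sp3
C4: sp3
C5: sp3
C6: sp3
C7: sp
C8: sp
C9: sp2 ✓
C10: sp
C11: sp2 ✓
C12: sp3
C9, C11 → 2 sp2 carbons.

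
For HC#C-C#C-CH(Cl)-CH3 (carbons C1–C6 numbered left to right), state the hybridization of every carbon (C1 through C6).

C1: 2 σ bonds, plus two π bonds — 2 electron domains, sp.
C2: 2 σ bonds, plus two π bonds; 2 regions of electron density → sp.
C3: 2 σ bonds, plus two π bonds; 2 regions of electron density → sp.
C4: 2 σ bonds, plus two π bonds; 2 regions of electron density → sp.
C5 carries 4 σ bonds, giving a steric number of 4, so it is sp3.
C6: 4 σ bonds; 4 regions of electron density → sp3.

C1 sp, C2 sp, C3 sp, C4 sp, C5 sp3, C6 sp3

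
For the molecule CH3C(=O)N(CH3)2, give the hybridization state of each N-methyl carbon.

Each N-methyl carbon — 4 σ bonds. Steric number 4, so sp3.

sp^3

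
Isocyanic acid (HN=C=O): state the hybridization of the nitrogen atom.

sp^2

The nitrogen atom — 2 σ bonds and 1 lone pair, plus one π bond. Steric number 3, so sp2.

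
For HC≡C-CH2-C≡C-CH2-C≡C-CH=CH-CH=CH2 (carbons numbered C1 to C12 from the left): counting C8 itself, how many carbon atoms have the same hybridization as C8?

C8 is sp (two π bonds).
C1: sp ✓
C2: sp ✓
C3: sp3
C4: sp ✓
C5: sp ✓
C6: sp3
C7: sp ✓
C8: sp ✓
C9: sp2
C10: sp2
C11: sp2
C12: sp2
6 carbons are sp.

6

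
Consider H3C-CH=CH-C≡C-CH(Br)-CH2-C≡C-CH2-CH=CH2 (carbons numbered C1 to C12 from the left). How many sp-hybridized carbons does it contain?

4

C1: sp3
C2: sp2
C3: sp2
C4: sp ✓
C5: sp ✓
C6: sp3
C7: sp3
C8: sp ✓
C9: sp ✓
C10: sp3
C11: sp2
C12: sp2
C4, C5, C8, C9 → 4 sp carbons.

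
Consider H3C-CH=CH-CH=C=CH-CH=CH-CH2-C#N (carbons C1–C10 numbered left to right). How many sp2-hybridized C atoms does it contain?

C1: sp3
C2: sp2 ✓
C3: sp2 ✓
C4: sp2 ✓
C5: sp
C6: sp2 ✓
C7: sp2 ✓
C8: sp2 ✓
C9: sp3
C10: sp
C2, C3, C4, C6, C7, C8 → 6 sp2 carbons.

6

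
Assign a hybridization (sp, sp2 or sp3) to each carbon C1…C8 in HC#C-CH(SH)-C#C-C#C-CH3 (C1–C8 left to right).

C1 carries 2 σ bonds, plus two π bonds, giving a steric number of 2, so it is sp.
C2 is sp: 2 σ bonds, plus two π bonds, 2 electron-density regions.
C3 is sp3: 4 σ bonds, 4 electron-density regions.
C4: 2 σ bonds, plus two π bonds; 2 regions of electron density → sp.
C5 (2 σ bonds, plus two π bonds) has steric number 2: sp.
C6 is sp: 2 σ bonds, plus two π bonds, 2 electron-density regions.
C7 is sp: 2 σ bonds, plus two π bonds, 2 electron-density regions.
C8: 4 σ bonds; 4 regions of electron density → sp3.

C1 sp, C2 sp, C3 sp3, C4 sp, C5 sp, C6 sp, C7 sp, C8 sp3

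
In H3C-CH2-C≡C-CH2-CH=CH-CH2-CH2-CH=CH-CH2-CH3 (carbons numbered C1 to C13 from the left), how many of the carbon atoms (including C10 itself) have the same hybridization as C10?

C10 is sp2 (one π bond).
C1: sp3
C2: sp3
C3: sp
C4: sp
C5: sp3
C6: sp2 ✓
C7: sp2 ✓
C8: sp3
C9: sp3
C10: sp2 ✓
C11: sp2 ✓
C12: sp3
C13: sp3
4 carbons are sp2.

4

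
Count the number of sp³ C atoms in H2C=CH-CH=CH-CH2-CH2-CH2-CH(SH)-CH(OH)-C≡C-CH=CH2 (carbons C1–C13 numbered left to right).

5

C1: sp2
C2: sp2
C3: sp2
C4: sp2
C5: sp3 ✓
C6: sp3 ✓
C7: sp3 ✓
C8: sp3 ✓
C9: sp3 ✓
C10: sp
C11: sp
C12: sp2
C13: sp2
C5, C6, C7, C8, C9 → 5 sp3 carbons.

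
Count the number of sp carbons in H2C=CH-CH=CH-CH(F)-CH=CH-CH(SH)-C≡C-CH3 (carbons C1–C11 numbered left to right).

2

C1: sp2
C2: sp2
C3: sp2
C4: sp2
C5: sp3
C6: sp2
C7: sp2
C8: sp3
C9: sp ✓
C10: sp ✓
C11: sp3
C9, C10 → 2 sp carbons.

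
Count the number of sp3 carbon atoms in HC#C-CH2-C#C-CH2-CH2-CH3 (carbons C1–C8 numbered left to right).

C1: sp
C2: sp
C3: sp3 ✓
C4: sp
C5: sp
C6: sp3 ✓
C7: sp3 ✓
C8: sp3 ✓
C3, C6, C7, C8 → 4 sp3 carbons.

4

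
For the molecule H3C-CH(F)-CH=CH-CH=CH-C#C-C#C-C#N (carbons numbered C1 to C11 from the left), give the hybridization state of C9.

C9 — 2 σ bonds, plus two π bonds. Steric number 2, so sp.

sp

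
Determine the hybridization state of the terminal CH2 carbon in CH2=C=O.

sp2

The terminal CH2 carbon (3 σ bonds, plus one π bond) has steric number 3: sp2.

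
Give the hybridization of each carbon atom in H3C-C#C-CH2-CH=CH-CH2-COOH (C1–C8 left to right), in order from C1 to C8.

C1 sp3, C2 sp, C3 sp, C4 sp3, C5 sp2, C6 sp2, C7 sp3, C8 sp2

C1: 4 σ bonds — 4 electron domains, sp3.
C2 — 2 σ bonds, plus two π bonds. Steric number 2, so sp.
C3: 2 σ bonds, plus two π bonds; 2 regions of electron density → sp.
C4: 4 σ bonds; 4 regions of electron density → sp3.
C5: 3 σ bonds, plus one π bond; 3 regions of electron density → sp2.
C6: 3 σ bonds, plus one π bond; 3 regions of electron density → sp2.
C7 carries 4 σ bonds, giving a steric number of 4, so it is sp3.
C8: 3 σ bonds, plus one π bond; 3 regions of electron density → sp2.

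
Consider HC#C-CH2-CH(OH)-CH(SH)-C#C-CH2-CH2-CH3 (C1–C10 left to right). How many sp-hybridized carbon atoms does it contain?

4

C1: sp ✓
C2: sp ✓
C3: sp3
C4: sp3
C5: sp3
C6: sp ✓
C7: sp ✓
C8: sp3
C9: sp3
C10: sp3
C1, C2, C6, C7 → 4 sp carbons.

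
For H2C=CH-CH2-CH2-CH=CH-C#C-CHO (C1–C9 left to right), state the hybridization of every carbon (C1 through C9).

C1 sp2, C2 sp2, C3 sp3, C4 sp3, C5 sp2, C6 sp2, C7 sp, C8 sp, C9 sp2

C1 has 3 σ bonds, plus one π bond: steric number 3 → sp2.
C2 (3 σ bonds, plus one π bond) has steric number 3: sp2.
C3 — 4 σ bonds. Steric number 4, so sp3.
C4 is sp3: 4 σ bonds, 4 electron-density regions.
C5 (3 σ bonds, plus one π bond) has steric number 3: sp2.
C6 (3 σ bonds, plus one π bond) has steric number 3: sp2.
C7 (2 σ bonds, plus two π bonds) has steric number 2: sp.
C8 — 2 σ bonds, plus two π bonds. Steric number 2, so sp.
C9 is sp2: 3 σ bonds, plus one π bond, 3 electron-density regions.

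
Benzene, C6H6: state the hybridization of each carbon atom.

Every ring carbon has three σ bonds and contributes one p electron to the aromatic π system.

sp2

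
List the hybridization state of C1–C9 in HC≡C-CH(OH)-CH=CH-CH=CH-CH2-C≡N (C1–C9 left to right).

C1 has 2 σ bonds, plus two π bonds: steric number 2 → sp.
C2 carries 2 σ bonds, plus two π bonds, giving a steric number of 2, so it is sp.
C3: 4 σ bonds; 4 regions of electron density → sp3.
C4 is sp2: 3 σ bonds, plus one π bond, 3 electron-density regions.
C5 — 3 σ bonds, plus one π bond. Steric number 3, so sp2.
C6 — 3 σ bonds, plus one π bond. Steric number 3, so sp2.
C7: 3 σ bonds, plus one π bond — 3 electron domains, sp2.
C8 (4 σ bonds) has steric number 4: sp3.
C9: 2 σ bonds, plus two π bonds — 2 electron domains, sp.

C1 sp, C2 sp, C3 sp3, C4 sp2, C5 sp2, C6 sp2, C7 sp2, C8 sp3, C9 sp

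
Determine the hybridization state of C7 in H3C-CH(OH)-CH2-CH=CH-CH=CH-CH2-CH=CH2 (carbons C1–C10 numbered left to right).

C7 is sp2: 3 σ bonds, plus one π bond, 3 electron-density regions.

sp^2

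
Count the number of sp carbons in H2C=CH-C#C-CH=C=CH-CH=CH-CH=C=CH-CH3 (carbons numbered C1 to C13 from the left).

C1: sp2
C2: sp2
C3: sp ✓
C4: sp ✓
C5: sp2
C6: sp ✓
C7: sp2
C8: sp2
C9: sp2
C10: sp2
C11: sp ✓
C12: sp2
C13: sp3
C3, C4, C6, C11 → 4 sp carbons.

4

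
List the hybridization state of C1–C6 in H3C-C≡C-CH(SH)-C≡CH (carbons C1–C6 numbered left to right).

C1 sp3, C2 sp, C3 sp, C4 sp3, C5 sp, C6 sp

C1 is sp3: 4 σ bonds, 4 electron-density regions.
C2 is sp: 2 σ bonds, plus two π bonds, 2 electron-density regions.
C3 — 2 σ bonds, plus two π bonds. Steric number 2, so sp.
C4: 4 σ bonds — 4 electron domains, sp3.
C5: 2 σ bonds, plus two π bonds — 2 electron domains, sp.
C6 is sp: 2 σ bonds, plus two π bonds, 2 electron-density regions.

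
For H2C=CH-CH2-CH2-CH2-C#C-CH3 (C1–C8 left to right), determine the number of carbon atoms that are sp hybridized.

2

C1: sp2
C2: sp2
C3: sp3
C4: sp3
C5: sp3
C6: sp ✓
C7: sp ✓
C8: sp3
C6, C7 → 2 sp carbons.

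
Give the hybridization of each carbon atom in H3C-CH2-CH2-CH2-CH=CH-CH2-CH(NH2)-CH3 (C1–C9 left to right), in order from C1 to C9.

C1 has 4 σ bonds: steric number 4 → sp3.
C2: 4 σ bonds; 4 regions of electron density → sp3.
C3: 4 σ bonds; 4 regions of electron density → sp3.
C4 — 4 σ bonds. Steric number 4, so sp3.
C5 has 3 σ bonds, plus one π bond: steric number 3 → sp2.
C6 is sp2: 3 σ bonds, plus one π bond, 3 electron-density regions.
C7 is sp3: 4 σ bonds, 4 electron-density regions.
C8 (4 σ bonds) has steric number 4: sp3.
C9: 4 σ bonds; 4 regions of electron density → sp3.

C1 sp3, C2 sp3, C3 sp3, C4 sp3, C5 sp2, C6 sp2, C7 sp3, C8 sp3, C9 sp3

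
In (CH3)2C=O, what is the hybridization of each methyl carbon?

Each methyl carbon carries 4 σ bonds, giving a steric number of 4, so it is sp3.

sp^3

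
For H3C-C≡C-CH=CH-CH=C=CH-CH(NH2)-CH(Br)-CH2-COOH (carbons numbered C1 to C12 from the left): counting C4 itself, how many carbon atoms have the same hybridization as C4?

C4 is sp2 (one π bond).
C1: sp3
C2: sp
C3: sp
C4: sp2 ✓
C5: sp2 ✓
C6: sp2 ✓
C7: sp
C8: sp2 ✓
C9: sp3
C10: sp3
C11: sp3
C12: sp2 ✓
5 carbons are sp2.

5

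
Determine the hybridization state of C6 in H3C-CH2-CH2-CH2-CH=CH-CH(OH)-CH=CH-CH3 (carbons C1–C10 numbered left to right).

C6 is sp2: 3 σ bonds, plus one π bond, 3 electron-density regions.

sp²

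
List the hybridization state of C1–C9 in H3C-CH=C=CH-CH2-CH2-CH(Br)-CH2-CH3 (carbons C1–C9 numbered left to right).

C1 has 4 σ bonds: steric number 4 → sp3.
C2 — 3 σ bonds, plus one π bond. Steric number 3, so sp2.
C3: 2 σ bonds, plus two π bonds — 2 electron domains, sp.
C4: 3 σ bonds, plus one π bond; 3 regions of electron density → sp2.
C5 — 4 σ bonds. Steric number 4, so sp3.
C6 carries 4 σ bonds, giving a steric number of 4, so it is sp3.
C7: 4 σ bonds; 4 regions of electron density → sp3.
C8 has 4 σ bonds: steric number 4 → sp3.
C9: 4 σ bonds; 4 regions of electron density → sp3.

C1 sp3, C2 sp2, C3 sp, C4 sp2, C5 sp3, C6 sp3, C7 sp3, C8 sp3, C9 sp3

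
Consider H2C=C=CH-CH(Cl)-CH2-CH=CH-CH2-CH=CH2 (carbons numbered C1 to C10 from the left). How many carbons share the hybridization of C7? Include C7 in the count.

6

C7 is sp2 (one π bond).
C1: sp2 ✓
C2: sp
C3: sp2 ✓
C4: sp3
C5: sp3
C6: sp2 ✓
C7: sp2 ✓
C8: sp3
C9: sp2 ✓
C10: sp2 ✓
6 carbons are sp2.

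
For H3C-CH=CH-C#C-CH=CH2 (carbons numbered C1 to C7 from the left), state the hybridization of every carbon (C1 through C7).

C1 — 4 σ bonds. Steric number 4, so sp3.
C2 is sp2: 3 σ bonds, plus one π bond, 3 electron-density regions.
C3: 3 σ bonds, plus one π bond; 3 regions of electron density → sp2.
C4 (2 σ bonds, plus two π bonds) has steric number 2: sp.
C5 — 2 σ bonds, plus two π bonds. Steric number 2, so sp.
C6 has 3 σ bonds, plus one π bond: steric number 3 → sp2.
C7 has 3 σ bonds, plus one π bond: steric number 3 → sp2.

C1 sp3, C2 sp2, C3 sp2, C4 sp, C5 sp, C6 sp2, C7 sp2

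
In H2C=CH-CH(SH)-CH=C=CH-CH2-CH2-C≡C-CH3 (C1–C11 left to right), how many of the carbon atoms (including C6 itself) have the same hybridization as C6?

4

C6 is sp2 (one π bond).
C1: sp2 ✓
C2: sp2 ✓
C3: sp3
C4: sp2 ✓
C5: sp
C6: sp2 ✓
C7: sp3
C8: sp3
C9: sp
C10: sp
C11: sp3
4 carbons are sp2.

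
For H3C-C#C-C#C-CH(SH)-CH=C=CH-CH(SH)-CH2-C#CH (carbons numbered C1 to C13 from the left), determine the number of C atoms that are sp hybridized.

C1: sp3
C2: sp ✓
C3: sp ✓
C4: sp ✓
C5: sp ✓
C6: sp3
C7: sp2
C8: sp ✓
C9: sp2
C10: sp3
C11: sp3
C12: sp ✓
C13: sp ✓
C2, C3, C4, C5, C8, C12, C13 → 7 sp carbons.

7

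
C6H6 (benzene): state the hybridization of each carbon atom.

sp2

Every ring carbon has three σ bonds and contributes one p electron to the aromatic π system.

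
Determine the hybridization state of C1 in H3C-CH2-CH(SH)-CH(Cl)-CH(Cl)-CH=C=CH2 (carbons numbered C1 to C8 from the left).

C1 is sp3: 4 σ bonds, 4 electron-density regions.

sp3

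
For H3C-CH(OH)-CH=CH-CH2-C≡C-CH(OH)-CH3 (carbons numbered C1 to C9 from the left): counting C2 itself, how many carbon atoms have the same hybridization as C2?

C2 is sp3 (only σ bonds).
C1: sp3 ✓
C2: sp3 ✓
C3: sp2
C4: sp2
C5: sp3 ✓
C6: sp
C7: sp
C8: sp3 ✓
C9: sp3 ✓
5 carbons are sp3.

5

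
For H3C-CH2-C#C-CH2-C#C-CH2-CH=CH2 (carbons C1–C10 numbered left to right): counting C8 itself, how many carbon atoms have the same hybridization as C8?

4

C8 is sp3 (only σ bonds).
C1: sp3 ✓
C2: sp3 ✓
C3: sp
C4: sp
C5: sp3 ✓
C6: sp
C7: sp
C8: sp3 ✓
C9: sp2
C10: sp2
4 carbons are sp3.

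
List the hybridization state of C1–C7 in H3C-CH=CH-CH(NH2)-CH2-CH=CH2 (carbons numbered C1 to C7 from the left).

C1 sp3, C2 sp2, C3 sp2, C4 sp3, C5 sp3, C6 sp2, C7 sp2

C1: 4 σ bonds — 4 electron domains, sp3.
C2: 3 σ bonds, plus one π bond — 3 electron domains, sp2.
C3 — 3 σ bonds, plus one π bond. Steric number 3, so sp2.
C4 — 4 σ bonds. Steric number 4, so sp3.
C5 (4 σ bonds) has steric number 4: sp3.
C6 has 3 σ bonds, plus one π bond: steric number 3 → sp2.
C7: 3 σ bonds, plus one π bond — 3 electron domains, sp2.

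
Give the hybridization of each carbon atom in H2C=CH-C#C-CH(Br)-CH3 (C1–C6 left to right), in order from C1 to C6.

C1 sp2, C2 sp2, C3 sp, C4 sp, C5 sp3, C6 sp3

C1 (3 σ bonds, plus one π bond) has steric number 3: sp2.
C2 — 3 σ bonds, plus one π bond. Steric number 3, so sp2.
C3 (2 σ bonds, plus two π bonds) has steric number 2: sp.
C4 carries 2 σ bonds, plus two π bonds, giving a steric number of 2, so it is sp.
C5 — 4 σ bonds. Steric number 4, so sp3.
C6 carries 4 σ bonds, giving a steric number of 4, so it is sp3.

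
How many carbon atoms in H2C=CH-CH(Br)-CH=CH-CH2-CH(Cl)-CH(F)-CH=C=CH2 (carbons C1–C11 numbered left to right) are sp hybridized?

1

C1: sp2
C2: sp2
C3: sp3
C4: sp2
C5: sp2
C6: sp3
C7: sp3
C8: sp3
C9: sp2
C10: sp ✓
C11: sp2
C10 → 1 sp carbon.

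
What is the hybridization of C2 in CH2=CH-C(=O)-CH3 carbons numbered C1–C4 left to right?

sp²

C2: 3 σ bonds, plus one π bond; 3 regions of electron density → sp2.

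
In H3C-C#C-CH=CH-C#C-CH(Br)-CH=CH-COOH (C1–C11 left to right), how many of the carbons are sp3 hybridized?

C1: sp3 ✓
C2: sp
C3: sp
C4: sp2
C5: sp2
C6: sp
C7: sp
C8: sp3 ✓
C9: sp2
C10: sp2
C11: sp2
C1, C8 → 2 sp3 carbons.

2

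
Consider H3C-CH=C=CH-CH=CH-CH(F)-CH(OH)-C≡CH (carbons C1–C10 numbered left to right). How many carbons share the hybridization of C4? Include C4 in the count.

4

C4 is sp2 (one π bond).
C1: sp3
C2: sp2 ✓
C3: sp
C4: sp2 ✓
C5: sp2 ✓
C6: sp2 ✓
C7: sp3
C8: sp3
C9: sp
C10: sp
4 carbons are sp2.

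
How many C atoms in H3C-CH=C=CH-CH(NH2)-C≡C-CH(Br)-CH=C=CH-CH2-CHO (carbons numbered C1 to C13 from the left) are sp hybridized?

C1: sp3
C2: sp2
C3: sp ✓
C4: sp2
C5: sp3
C6: sp ✓
C7: sp ✓
C8: sp3
C9: sp2
C10: sp ✓
C11: sp2
C12: sp3
C13: sp2
C3, C6, C7, C10 → 4 sp carbons.

4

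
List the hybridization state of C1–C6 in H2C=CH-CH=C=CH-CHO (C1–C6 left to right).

C1 sp2, C2 sp2, C3 sp2, C4 sp, C5 sp2, C6 sp2

C1 is sp2: 3 σ bonds, plus one π bond, 3 electron-density regions.
C2 (3 σ bonds, plus one π bond) has steric number 3: sp2.
C3 (3 σ bonds, plus one π bond) has steric number 3: sp2.
C4: 2 σ bonds, plus two π bonds — 2 electron domains, sp.
C5 (3 σ bonds, plus one π bond) has steric number 3: sp2.
C6: 3 σ bonds, plus one π bond; 3 regions of electron density → sp2.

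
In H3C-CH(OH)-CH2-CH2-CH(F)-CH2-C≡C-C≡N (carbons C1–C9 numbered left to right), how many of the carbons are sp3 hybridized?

6

C1: sp3 ✓
C2: sp3 ✓
C3: sp3 ✓
C4: sp3 ✓
C5: sp3 ✓
C6: sp3 ✓
C7: sp
C8: sp
C9: sp
C1, C2, C3, C4, C5, C6 → 6 sp3 carbons.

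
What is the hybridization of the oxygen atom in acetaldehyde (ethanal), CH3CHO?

The oxygen atom: 1 σ bond and 2 lone pairs, plus one π bond — 3 electron domains, sp2.

sp^2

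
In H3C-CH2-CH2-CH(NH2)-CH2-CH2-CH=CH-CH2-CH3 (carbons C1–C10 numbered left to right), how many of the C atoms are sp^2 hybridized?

C1: sp3
C2: sp3
C3: sp3
C4: sp3
C5: sp3
C6: sp3
C7: sp2 ✓
C8: sp2 ✓
C9: sp3
C10: sp3
C7, C8 → 2 sp2 carbons.

2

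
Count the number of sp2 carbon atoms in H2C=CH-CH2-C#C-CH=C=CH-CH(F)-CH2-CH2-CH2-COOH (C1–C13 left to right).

5

C1: sp2 ✓
C2: sp2 ✓
C3: sp3
C4: sp
C5: sp
C6: sp2 ✓
C7: sp
C8: sp2 ✓
C9: sp3
C10: sp3
C11: sp3
C12: sp3
C13: sp2 ✓
C1, C2, C6, C8, C13 → 5 sp2 carbons.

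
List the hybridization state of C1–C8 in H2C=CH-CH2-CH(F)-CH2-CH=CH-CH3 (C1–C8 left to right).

C1 sp2, C2 sp2, C3 sp3, C4 sp3, C5 sp3, C6 sp2, C7 sp2, C8 sp3

C1: 3 σ bonds, plus one π bond — 3 electron domains, sp2.
C2 has 3 σ bonds, plus one π bond: steric number 3 → sp2.
C3: 4 σ bonds — 4 electron domains, sp3.
C4 carries 4 σ bonds, giving a steric number of 4, so it is sp3.
C5: 4 σ bonds — 4 electron domains, sp3.
C6: 3 σ bonds, plus one π bond — 3 electron domains, sp2.
C7 is sp2: 3 σ bonds, plus one π bond, 3 electron-density regions.
C8 has 4 σ bonds: steric number 4 → sp3.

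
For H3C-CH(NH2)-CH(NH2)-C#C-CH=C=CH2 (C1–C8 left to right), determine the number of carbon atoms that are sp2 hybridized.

2

C1: sp3
C2: sp3
C3: sp3
C4: sp
C5: sp
C6: sp2 ✓
C7: sp
C8: sp2 ✓
C6, C8 → 2 sp2 carbons.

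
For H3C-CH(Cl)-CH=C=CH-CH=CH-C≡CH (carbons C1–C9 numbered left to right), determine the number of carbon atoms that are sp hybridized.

3

C1: sp3
C2: sp3
C3: sp2
C4: sp ✓
C5: sp2
C6: sp2
C7: sp2
C8: sp ✓
C9: sp ✓
C4, C8, C9 → 3 sp carbons.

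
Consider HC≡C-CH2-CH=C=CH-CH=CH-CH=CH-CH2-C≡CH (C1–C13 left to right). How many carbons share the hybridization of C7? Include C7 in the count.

6

C7 is sp2 (one π bond).
C1: sp
C2: sp
C3: sp3
C4: sp2 ✓
C5: sp
C6: sp2 ✓
C7: sp2 ✓
C8: sp2 ✓
C9: sp2 ✓
C10: sp2 ✓
C11: sp3
C12: sp
C13: sp
6 carbons are sp2.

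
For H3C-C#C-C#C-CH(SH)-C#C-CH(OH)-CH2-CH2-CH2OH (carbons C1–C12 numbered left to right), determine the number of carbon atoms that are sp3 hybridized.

6

C1: sp3 ✓
C2: sp
C3: sp
C4: sp
C5: sp
C6: sp3 ✓
C7: sp
C8: sp
C9: sp3 ✓
C10: sp3 ✓
C11: sp3 ✓
C12: sp3 ✓
C1, C6, C9, C10, C11, C12 → 6 sp3 carbons.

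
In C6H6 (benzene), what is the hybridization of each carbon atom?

sp2

Every ring carbon has three σ bonds and contributes one p electron to the aromatic π system.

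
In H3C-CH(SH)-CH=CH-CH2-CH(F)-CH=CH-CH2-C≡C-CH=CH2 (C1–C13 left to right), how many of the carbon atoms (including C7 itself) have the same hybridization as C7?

C7 is sp2 (one π bond).
C1: sp3
C2: sp3
C3: sp2 ✓
C4: sp2 ✓
C5: sp3
C6: sp3
C7: sp2 ✓
C8: sp2 ✓
C9: sp3
C10: sp
C11: sp
C12: sp2 ✓
C13: sp2 ✓
6 carbons are sp2.

6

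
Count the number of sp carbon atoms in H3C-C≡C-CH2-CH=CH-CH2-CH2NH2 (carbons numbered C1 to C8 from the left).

C1: sp3
C2: sp ✓
C3: sp ✓
C4: sp3
C5: sp2
C6: sp2
C7: sp3
C8: sp3
C2, C3 → 2 sp carbons.

2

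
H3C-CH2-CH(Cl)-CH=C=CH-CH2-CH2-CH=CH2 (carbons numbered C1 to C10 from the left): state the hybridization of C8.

sp³

C8: 4 σ bonds — 4 electron domains, sp3.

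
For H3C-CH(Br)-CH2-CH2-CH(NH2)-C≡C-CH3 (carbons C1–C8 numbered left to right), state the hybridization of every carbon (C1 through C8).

C1 sp3, C2 sp3, C3 sp3, C4 sp3, C5 sp3, C6 sp, C7 sp, C8 sp3

C1: 4 σ bonds; 4 regions of electron density → sp3.
C2 is sp3: 4 σ bonds, 4 electron-density regions.
C3: 4 σ bonds — 4 electron domains, sp3.
C4 has 4 σ bonds: steric number 4 → sp3.
C5: 4 σ bonds; 4 regions of electron density → sp3.
C6 (2 σ bonds, plus two π bonds) has steric number 2: sp.
C7: 2 σ bonds, plus two π bonds — 2 electron domains, sp.
C8: 4 σ bonds; 4 regions of electron density → sp3.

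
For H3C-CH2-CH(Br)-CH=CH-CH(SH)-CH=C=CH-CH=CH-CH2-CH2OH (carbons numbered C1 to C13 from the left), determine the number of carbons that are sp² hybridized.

C1: sp3
C2: sp3
C3: sp3
C4: sp2 ✓
C5: sp2 ✓
C6: sp3
C7: sp2 ✓
C8: sp
C9: sp2 ✓
C10: sp2 ✓
C11: sp2 ✓
C12: sp3
C13: sp3
C4, C5, C7, C9, C10, C11 → 6 sp2 carbons.

6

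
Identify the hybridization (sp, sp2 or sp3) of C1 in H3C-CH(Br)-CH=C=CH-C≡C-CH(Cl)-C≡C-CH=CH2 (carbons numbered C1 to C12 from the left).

sp³

C1: 4 σ bonds — 4 electron domains, sp3.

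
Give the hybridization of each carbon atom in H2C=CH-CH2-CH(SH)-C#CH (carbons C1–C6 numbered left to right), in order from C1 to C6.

C1: 3 σ bonds, plus one π bond — 3 electron domains, sp2.
C2 carries 3 σ bonds, plus one π bond, giving a steric number of 3, so it is sp2.
C3: 4 σ bonds — 4 electron domains, sp3.
C4 has 4 σ bonds: steric number 4 → sp3.
C5 has 2 σ bonds, plus two π bonds: steric number 2 → sp.
C6 (2 σ bonds, plus two π bonds) has steric number 2: sp.

C1 sp2, C2 sp2, C3 sp3, C4 sp3, C5 sp, C6 sp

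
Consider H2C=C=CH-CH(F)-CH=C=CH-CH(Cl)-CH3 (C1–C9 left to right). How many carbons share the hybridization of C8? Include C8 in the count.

3

C8 is sp3 (only σ bonds).
C1: sp2
C2: sp
C3: sp2
C4: sp3 ✓
C5: sp2
C6: sp
C7: sp2
C8: sp3 ✓
C9: sp3 ✓
3 carbons are sp3.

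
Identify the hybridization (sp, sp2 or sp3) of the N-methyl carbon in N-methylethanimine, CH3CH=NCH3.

sp³

The N-methyl carbon — 4 σ bonds. Steric number 4, so sp3.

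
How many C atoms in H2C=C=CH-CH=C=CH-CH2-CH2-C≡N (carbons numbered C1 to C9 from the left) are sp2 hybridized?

4

C1: sp2 ✓
C2: sp
C3: sp2 ✓
C4: sp2 ✓
C5: sp
C6: sp2 ✓
C7: sp3
C8: sp3
C9: sp
C1, C3, C4, C6 → 4 sp2 carbons.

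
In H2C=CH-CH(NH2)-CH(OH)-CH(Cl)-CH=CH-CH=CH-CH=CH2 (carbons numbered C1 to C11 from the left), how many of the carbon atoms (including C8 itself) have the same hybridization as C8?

8

C8 is sp2 (one π bond).
C1: sp2 ✓
C2: sp2 ✓
C3: sp3
C4: sp3
C5: sp3
C6: sp2 ✓
C7: sp2 ✓
C8: sp2 ✓
C9: sp2 ✓
C10: sp2 ✓
C11: sp2 ✓
8 carbons are sp2.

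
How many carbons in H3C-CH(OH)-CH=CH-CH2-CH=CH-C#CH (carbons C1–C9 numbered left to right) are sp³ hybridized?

C1: sp3 ✓
C2: sp3 ✓
C3: sp2
C4: sp2
C5: sp3 ✓
C6: sp2
C7: sp2
C8: sp
C9: sp
C1, C2, C5 → 3 sp3 carbons.

3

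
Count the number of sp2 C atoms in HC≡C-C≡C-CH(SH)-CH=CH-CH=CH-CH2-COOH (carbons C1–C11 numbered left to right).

C1: sp
C2: sp
C3: sp
C4: sp
C5: sp3
C6: sp2 ✓
C7: sp2 ✓
C8: sp2 ✓
C9: sp2 ✓
C10: sp3
C11: sp2 ✓
C6, C7, C8, C9, C11 → 5 sp2 carbons.

5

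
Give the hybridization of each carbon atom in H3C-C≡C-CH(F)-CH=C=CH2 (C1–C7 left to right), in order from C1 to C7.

C1 is sp3: 4 σ bonds, 4 electron-density regions.
C2 carries 2 σ bonds, plus two π bonds, giving a steric number of 2, so it is sp.
C3 has 2 σ bonds, plus two π bonds: steric number 2 → sp.
C4: 4 σ bonds — 4 electron domains, sp3.
C5 — 3 σ bonds, plus one π bond. Steric number 3, so sp2.
C6: 2 σ bonds, plus two π bonds; 2 regions of electron density → sp.
C7 is sp2: 3 σ bonds, plus one π bond, 3 electron-density regions.

C1 sp3, C2 sp, C3 sp, C4 sp3, C5 sp2, C6 sp, C7 sp2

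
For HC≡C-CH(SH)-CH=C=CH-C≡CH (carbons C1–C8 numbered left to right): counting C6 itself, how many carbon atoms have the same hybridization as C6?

C6 is sp2 (one π bond).
C1: sp
C2: sp
C3: sp3
C4: sp2 ✓
C5: sp
C6: sp2 ✓
C7: sp
C8: sp
2 carbons are sp2.

2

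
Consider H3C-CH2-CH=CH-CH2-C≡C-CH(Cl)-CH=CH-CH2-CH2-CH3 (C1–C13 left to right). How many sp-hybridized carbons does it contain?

C1: sp3
C2: sp3
C3: sp2
C4: sp2
C5: sp3
C6: sp ✓
C7: sp ✓
C8: sp3
C9: sp2
C10: sp2
C11: sp3
C12: sp3
C13: sp3
C6, C7 → 2 sp carbons.

2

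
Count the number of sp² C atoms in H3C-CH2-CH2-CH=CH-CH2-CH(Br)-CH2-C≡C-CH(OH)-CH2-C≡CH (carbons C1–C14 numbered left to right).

2

C1: sp3
C2: sp3
C3: sp3
C4: sp2 ✓
C5: sp2 ✓
C6: sp3
C7: sp3
C8: sp3
C9: sp
C10: sp
C11: sp3
C12: sp3
C13: sp
C14: sp
C4, C5 → 2 sp2 carbons.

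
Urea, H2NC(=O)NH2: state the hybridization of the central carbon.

The central carbon has 3 σ bonds, plus one π bond: steric number 3 → sp2.

sp²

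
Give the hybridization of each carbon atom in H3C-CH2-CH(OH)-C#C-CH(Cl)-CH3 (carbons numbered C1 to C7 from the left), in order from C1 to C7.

C1 has 4 σ bonds: steric number 4 → sp3.
C2 (4 σ bonds) has steric number 4: sp3.
C3 — 4 σ bonds. Steric number 4, so sp3.
C4 — 2 σ bonds, plus two π bonds. Steric number 2, so sp.
C5 is sp: 2 σ bonds, plus two π bonds, 2 electron-density regions.
C6 has 4 σ bonds: steric number 4 → sp3.
C7 has 4 σ bonds: steric number 4 → sp3.

C1 sp3, C2 sp3, C3 sp3, C4 sp, C5 sp, C6 sp3, C7 sp3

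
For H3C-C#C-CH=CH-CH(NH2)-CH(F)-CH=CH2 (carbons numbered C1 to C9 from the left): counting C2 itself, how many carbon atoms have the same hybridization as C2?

2

C2 is sp (two π bonds).
C1: sp3
C2: sp ✓
C3: sp ✓
C4: sp2
C5: sp2
C6: sp3
C7: sp3
C8: sp2
C9: sp2
2 carbons are sp.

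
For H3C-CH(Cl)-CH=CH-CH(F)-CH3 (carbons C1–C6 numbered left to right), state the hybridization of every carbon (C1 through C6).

C1 carries 4 σ bonds, giving a steric number of 4, so it is sp3.
C2 has 4 σ bonds: steric number 4 → sp3.
C3 — 3 σ bonds, plus one π bond. Steric number 3, so sp2.
C4: 3 σ bonds, plus one π bond; 3 regions of electron density → sp2.
C5 carries 4 σ bonds, giving a steric number of 4, so it is sp3.
C6 carries 4 σ bonds, giving a steric number of 4, so it is sp3.

C1 sp3, C2 sp3, C3 sp2, C4 sp2, C5 sp3, C6 sp3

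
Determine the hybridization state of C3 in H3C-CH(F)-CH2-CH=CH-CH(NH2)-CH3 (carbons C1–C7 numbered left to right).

sp3

C3: 4 σ bonds — 4 electron domains, sp3.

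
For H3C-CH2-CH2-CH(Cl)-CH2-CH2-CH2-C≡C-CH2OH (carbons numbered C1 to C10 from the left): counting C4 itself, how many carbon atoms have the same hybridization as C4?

C4 is sp3 (only σ bonds).
C1: sp3 ✓
C2: sp3 ✓
C3: sp3 ✓
C4: sp3 ✓
C5: sp3 ✓
C6: sp3 ✓
C7: sp3 ✓
C8: sp
C9: sp
C10: sp3 ✓
8 carbons are sp3.

8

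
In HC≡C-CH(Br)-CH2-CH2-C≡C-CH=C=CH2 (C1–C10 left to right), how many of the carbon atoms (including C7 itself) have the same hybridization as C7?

C7 is sp (two π bonds).
C1: sp ✓
C2: sp ✓
C3: sp3
C4: sp3
C5: sp3
C6: sp ✓
C7: sp ✓
C8: sp2
C9: sp ✓
C10: sp2
5 carbons are sp.

5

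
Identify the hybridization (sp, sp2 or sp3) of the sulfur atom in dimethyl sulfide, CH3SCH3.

sp^3

The sulfur atom — 2 σ bonds and 2 lone pairs. Steric number 4, so sp3.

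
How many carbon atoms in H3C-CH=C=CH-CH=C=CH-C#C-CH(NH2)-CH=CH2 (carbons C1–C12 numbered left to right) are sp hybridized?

4

C1: sp3
C2: sp2
C3: sp ✓
C4: sp2
C5: sp2
C6: sp ✓
C7: sp2
C8: sp ✓
C9: sp ✓
C10: sp3
C11: sp2
C12: sp2
C3, C6, C8, C9 → 4 sp carbons.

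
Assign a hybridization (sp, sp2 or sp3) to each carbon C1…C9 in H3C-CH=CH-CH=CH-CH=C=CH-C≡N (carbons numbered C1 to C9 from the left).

C1 carries 4 σ bonds, giving a steric number of 4, so it is sp3.
C2 has 3 σ bonds, plus one π bond: steric number 3 → sp2.
C3 has 3 σ bonds, plus one π bond: steric number 3 → sp2.
C4 — 3 σ bonds, plus one π bond. Steric number 3, so sp2.
C5 carries 3 σ bonds, plus one π bond, giving a steric number of 3, so it is sp2.
C6 carries 3 σ bonds, plus one π bond, giving a steric number of 3, so it is sp2.
C7 — 2 σ bonds, plus two π bonds. Steric number 2, so sp.
C8 has 3 σ bonds, plus one π bond: steric number 3 → sp2.
C9: 2 σ bonds, plus two π bonds — 2 electron domains, sp.

C1 sp3, C2 sp2, C3 sp2, C4 sp2, C5 sp2, C6 sp2, C7 sp, C8 sp2, C9 sp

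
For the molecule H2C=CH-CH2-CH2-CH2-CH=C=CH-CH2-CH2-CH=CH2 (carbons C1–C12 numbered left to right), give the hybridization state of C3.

sp3

C3 (4 σ bonds) has steric number 4: sp3.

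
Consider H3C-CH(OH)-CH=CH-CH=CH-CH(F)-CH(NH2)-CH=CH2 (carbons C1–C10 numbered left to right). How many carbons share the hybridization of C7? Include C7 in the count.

C7 is sp3 (only σ bonds).
C1: sp3 ✓
C2: sp3 ✓
C3: sp2
C4: sp2
C5: sp2
C6: sp2
C7: sp3 ✓
C8: sp3 ✓
C9: sp2
C10: sp2
4 carbons are sp3.

4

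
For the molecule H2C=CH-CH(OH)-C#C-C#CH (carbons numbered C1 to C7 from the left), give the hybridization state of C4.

sp

C4: 2 σ bonds, plus two π bonds; 2 regions of electron density → sp.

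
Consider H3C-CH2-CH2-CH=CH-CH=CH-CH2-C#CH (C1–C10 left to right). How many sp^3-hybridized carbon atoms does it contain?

4

C1: sp3 ✓
C2: sp3 ✓
C3: sp3 ✓
C4: sp2
C5: sp2
C6: sp2
C7: sp2
C8: sp3 ✓
C9: sp
C10: sp
C1, C2, C3, C8 → 4 sp3 carbons.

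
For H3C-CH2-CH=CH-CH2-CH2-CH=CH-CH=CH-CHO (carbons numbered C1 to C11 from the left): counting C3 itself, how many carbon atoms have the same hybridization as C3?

7

C3 is sp2 (one π bond).
C1: sp3
C2: sp3
C3: sp2 ✓
C4: sp2 ✓
C5: sp3
C6: sp3
C7: sp2 ✓
C8: sp2 ✓
C9: sp2 ✓
C10: sp2 ✓
C11: sp2 ✓
7 carbons are sp2.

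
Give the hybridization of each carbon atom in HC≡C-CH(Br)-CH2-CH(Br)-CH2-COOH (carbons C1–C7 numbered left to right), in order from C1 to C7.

C1 carries 2 σ bonds, plus two π bonds, giving a steric number of 2, so it is sp.
C2: 2 σ bonds, plus two π bonds; 2 regions of electron density → sp.
C3: 4 σ bonds; 4 regions of electron density → sp3.
C4 has 4 σ bonds: steric number 4 → sp3.
C5 is sp3: 4 σ bonds, 4 electron-density regions.
C6 (4 σ bonds) has steric number 4: sp3.
C7 is sp2: 3 σ bonds, plus one π bond, 3 electron-density regions.

C1 sp, C2 sp, C3 sp3, C4 sp3, C5 sp3, C6 sp3, C7 sp2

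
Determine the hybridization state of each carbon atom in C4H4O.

sp2

Each carbon atom: 3 σ bonds, plus one π bond; 3 regions of electron density → sp2.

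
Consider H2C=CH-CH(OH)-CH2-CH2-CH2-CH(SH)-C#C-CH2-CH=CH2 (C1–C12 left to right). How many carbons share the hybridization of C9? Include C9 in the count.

2

C9 is sp (two π bonds).
C1: sp2
C2: sp2
C3: sp3
C4: sp3
C5: sp3
C6: sp3
C7: sp3
C8: sp ✓
C9: sp ✓
C10: sp3
C11: sp2
C12: sp2
2 carbons are sp.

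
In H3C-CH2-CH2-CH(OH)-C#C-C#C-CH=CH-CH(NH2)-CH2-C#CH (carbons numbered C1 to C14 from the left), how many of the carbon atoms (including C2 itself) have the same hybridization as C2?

6

C2 is sp3 (only σ bonds).
C1: sp3 ✓
C2: sp3 ✓
C3: sp3 ✓
C4: sp3 ✓
C5: sp
C6: sp
C7: sp
C8: sp
C9: sp2
C10: sp2
C11: sp3 ✓
C12: sp3 ✓
C13: sp
C14: sp
6 carbons are sp3.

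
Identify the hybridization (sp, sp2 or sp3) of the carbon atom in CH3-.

Three σ bonds + one lone pair = steric number 4 → sp3, pyramidal.

sp³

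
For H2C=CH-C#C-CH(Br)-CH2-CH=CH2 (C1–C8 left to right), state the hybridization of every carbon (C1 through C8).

C1 sp2, C2 sp2, C3 sp, C4 sp, C5 sp3, C6 sp3, C7 sp2, C8 sp2

C1 has 3 σ bonds, plus one π bond: steric number 3 → sp2.
C2: 3 σ bonds, plus one π bond — 3 electron domains, sp2.
C3 carries 2 σ bonds, plus two π bonds, giving a steric number of 2, so it is sp.
C4: 2 σ bonds, plus two π bonds — 2 electron domains, sp.
C5 is sp3: 4 σ bonds, 4 electron-density regions.
C6 is sp3: 4 σ bonds, 4 electron-density regions.
C7 is sp2: 3 σ bonds, plus one π bond, 3 electron-density regions.
C8 carries 3 σ bonds, plus one π bond, giving a steric number of 3, so it is sp2.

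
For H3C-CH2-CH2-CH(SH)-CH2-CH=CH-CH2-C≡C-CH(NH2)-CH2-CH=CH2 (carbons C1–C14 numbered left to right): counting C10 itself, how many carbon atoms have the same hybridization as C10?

C10 is sp (two π bonds).
C1: sp3
C2: sp3
C3: sp3
C4: sp3
C5: sp3
C6: sp2
C7: sp2
C8: sp3
C9: sp ✓
C10: sp ✓
C11: sp3
C12: sp3
C13: sp2
C14: sp2
2 carbons are sp.

2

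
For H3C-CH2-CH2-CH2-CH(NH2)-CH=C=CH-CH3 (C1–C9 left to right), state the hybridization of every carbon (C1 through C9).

C1 carries 4 σ bonds, giving a steric number of 4, so it is sp3.
C2 carries 4 σ bonds, giving a steric number of 4, so it is sp3.
C3: 4 σ bonds; 4 regions of electron density → sp3.
C4 is sp3: 4 σ bonds, 4 electron-density regions.
C5: 4 σ bonds; 4 regions of electron density → sp3.
C6: 3 σ bonds, plus one π bond — 3 electron domains, sp2.
C7: 2 σ bonds, plus two π bonds; 2 regions of electron density → sp.
C8 carries 3 σ bonds, plus one π bond, giving a steric number of 3, so it is sp2.
C9 carries 4 σ bonds, giving a steric number of 4, so it is sp3.

C1 sp3, C2 sp3, C3 sp3, C4 sp3, C5 sp3, C6 sp2, C7 sp, C8 sp2, C9 sp3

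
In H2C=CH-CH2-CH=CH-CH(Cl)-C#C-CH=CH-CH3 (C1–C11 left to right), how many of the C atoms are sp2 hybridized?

C1: sp2 ✓
C2: sp2 ✓
C3: sp3
C4: sp2 ✓
C5: sp2 ✓
C6: sp3
C7: sp
C8: sp
C9: sp2 ✓
C10: sp2 ✓
C11: sp3
C1, C2, C4, C5, C9, C10 → 6 sp2 carbons.

6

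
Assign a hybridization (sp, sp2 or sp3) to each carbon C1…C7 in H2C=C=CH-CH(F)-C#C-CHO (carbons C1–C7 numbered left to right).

C1 sp2, C2 sp, C3 sp2, C4 sp3, C5 sp, C6 sp, C7 sp2

C1 (3 σ bonds, plus one π bond) has steric number 3: sp2.
C2 has 2 σ bonds, plus two π bonds: steric number 2 → sp.
C3 has 3 σ bonds, plus one π bond: steric number 3 → sp2.
C4 — 4 σ bonds. Steric number 4, so sp3.
C5 (2 σ bonds, plus two π bonds) has steric number 2: sp.
C6 has 2 σ bonds, plus two π bonds: steric number 2 → sp.
C7 is sp2: 3 σ bonds, plus one π bond, 3 electron-density regions.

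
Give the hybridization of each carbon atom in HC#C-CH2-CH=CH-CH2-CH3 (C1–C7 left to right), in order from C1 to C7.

C1 — 2 σ bonds, plus two π bonds. Steric number 2, so sp.
C2: 2 σ bonds, plus two π bonds; 2 regions of electron density → sp.
C3 — 4 σ bonds. Steric number 4, so sp3.
C4 carries 3 σ bonds, plus one π bond, giving a steric number of 3, so it is sp2.
C5: 3 σ bonds, plus one π bond; 3 regions of electron density → sp2.
C6 has 4 σ bonds: steric number 4 → sp3.
C7 has 4 σ bonds: steric number 4 → sp3.

C1 sp, C2 sp, C3 sp3, C4 sp2, C5 sp2, C6 sp3, C7 sp3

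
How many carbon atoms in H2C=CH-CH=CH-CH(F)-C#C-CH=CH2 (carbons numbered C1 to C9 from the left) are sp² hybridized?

6

C1: sp2 ✓
C2: sp2 ✓
C3: sp2 ✓
C4: sp2 ✓
C5: sp3
C6: sp
C7: sp
C8: sp2 ✓
C9: sp2 ✓
C1, C2, C3, C4, C8, C9 → 6 sp2 carbons.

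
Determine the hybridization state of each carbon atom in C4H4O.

sp^2

Each carbon atom is sp2: 3 σ bonds, plus one π bond, 3 electron-density regions.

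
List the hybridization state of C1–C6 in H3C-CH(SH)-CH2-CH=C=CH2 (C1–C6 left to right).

C1: 4 σ bonds; 4 regions of electron density → sp3.
C2 — 4 σ bonds. Steric number 4, so sp3.
C3 — 4 σ bonds. Steric number 4, so sp3.
C4: 3 σ bonds, plus one π bond — 3 electron domains, sp2.
C5 has 2 σ bonds, plus two π bonds: steric number 2 → sp.
C6 — 3 σ bonds, plus one π bond. Steric number 3, so sp2.

C1 sp3, C2 sp3, C3 sp3, C4 sp2, C5 sp, C6 sp2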